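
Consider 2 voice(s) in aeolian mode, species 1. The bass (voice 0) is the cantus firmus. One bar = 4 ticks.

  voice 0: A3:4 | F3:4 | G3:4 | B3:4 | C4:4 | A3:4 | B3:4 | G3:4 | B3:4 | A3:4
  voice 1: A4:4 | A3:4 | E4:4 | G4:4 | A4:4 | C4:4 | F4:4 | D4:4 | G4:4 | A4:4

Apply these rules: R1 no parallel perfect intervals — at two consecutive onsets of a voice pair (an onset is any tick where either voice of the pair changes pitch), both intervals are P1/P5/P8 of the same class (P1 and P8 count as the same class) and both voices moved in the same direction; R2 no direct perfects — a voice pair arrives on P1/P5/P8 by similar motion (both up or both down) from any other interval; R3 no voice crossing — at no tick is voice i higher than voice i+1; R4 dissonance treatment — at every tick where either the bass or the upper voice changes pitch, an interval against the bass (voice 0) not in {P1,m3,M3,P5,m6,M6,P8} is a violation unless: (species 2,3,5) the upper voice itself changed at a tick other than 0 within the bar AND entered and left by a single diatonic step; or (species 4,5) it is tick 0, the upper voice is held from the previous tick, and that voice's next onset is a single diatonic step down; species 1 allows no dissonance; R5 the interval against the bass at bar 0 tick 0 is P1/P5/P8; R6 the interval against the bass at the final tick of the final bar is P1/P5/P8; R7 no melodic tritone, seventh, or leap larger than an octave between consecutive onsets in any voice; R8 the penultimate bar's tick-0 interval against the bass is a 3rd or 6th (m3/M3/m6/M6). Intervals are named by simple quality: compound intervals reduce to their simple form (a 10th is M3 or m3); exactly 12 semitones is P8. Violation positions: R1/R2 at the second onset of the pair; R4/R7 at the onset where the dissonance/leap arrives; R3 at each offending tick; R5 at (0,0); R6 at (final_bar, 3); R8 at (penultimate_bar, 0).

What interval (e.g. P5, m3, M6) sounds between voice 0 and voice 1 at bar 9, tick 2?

voice 0=A3 voice 1=A4 -> P8

P8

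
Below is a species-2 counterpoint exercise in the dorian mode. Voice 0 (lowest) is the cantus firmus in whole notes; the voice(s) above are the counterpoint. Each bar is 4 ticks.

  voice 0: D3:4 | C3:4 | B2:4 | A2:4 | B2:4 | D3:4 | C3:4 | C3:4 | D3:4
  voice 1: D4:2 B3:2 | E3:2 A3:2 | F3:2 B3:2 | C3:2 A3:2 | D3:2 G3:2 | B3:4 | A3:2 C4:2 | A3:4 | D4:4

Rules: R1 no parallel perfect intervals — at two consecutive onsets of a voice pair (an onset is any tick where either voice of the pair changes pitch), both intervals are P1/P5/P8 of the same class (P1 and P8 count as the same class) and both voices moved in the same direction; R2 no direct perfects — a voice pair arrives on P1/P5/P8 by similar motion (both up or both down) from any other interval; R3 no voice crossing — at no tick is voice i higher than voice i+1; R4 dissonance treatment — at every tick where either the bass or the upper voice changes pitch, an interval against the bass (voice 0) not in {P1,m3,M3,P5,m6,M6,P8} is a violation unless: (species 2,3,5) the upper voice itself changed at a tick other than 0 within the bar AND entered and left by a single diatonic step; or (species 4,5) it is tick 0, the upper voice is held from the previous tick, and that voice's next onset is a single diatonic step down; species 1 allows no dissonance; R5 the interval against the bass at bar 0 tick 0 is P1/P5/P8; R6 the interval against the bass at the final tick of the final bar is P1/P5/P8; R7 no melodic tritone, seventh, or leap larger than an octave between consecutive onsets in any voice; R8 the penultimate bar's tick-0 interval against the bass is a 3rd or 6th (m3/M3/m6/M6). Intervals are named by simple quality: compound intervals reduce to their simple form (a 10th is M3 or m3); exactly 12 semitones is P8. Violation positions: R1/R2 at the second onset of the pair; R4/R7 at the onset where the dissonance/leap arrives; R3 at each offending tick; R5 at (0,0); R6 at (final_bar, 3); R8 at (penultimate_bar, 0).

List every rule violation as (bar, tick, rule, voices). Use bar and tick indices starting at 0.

bar 0: v0=D3 v1=D4 downbeat P8
bar 1: v0=C3 v1=E3 downbeat M3
bar 2: v0=B2 v1=F3 downbeat TT
bar 3: v0=A2 v1=C3 downbeat m3
bar 4: v0=B2 v1=D3 downbeat m3
bar 5: v0=D3 v1=B3 downbeat M6
bar 6: v0=C3 v1=A3 downbeat M6
bar 7: v0=C3 v1=A3 downbeat M6
bar 8: v0=D3 v1=D4 downbeat P8
  -> R4 @ bar 2 tick 0 v(0, 1): B2/F3 TT untreated
  -> R7 @ bar 2 tick 2 v(1,): F3->B3 leap 6st
  -> R7 @ bar 3 tick 0 v(1,): B3->C3 leap 11st
  -> R2 @ bar 8 tick 0 v(0, 1): C3/A3 M6 -> D3/D4 P8 similar

(2, 0, R4, (0, 1))
(2, 2, R7, (1,))
(3, 0, R7, (1,))
(8, 0, R2, (0, 1))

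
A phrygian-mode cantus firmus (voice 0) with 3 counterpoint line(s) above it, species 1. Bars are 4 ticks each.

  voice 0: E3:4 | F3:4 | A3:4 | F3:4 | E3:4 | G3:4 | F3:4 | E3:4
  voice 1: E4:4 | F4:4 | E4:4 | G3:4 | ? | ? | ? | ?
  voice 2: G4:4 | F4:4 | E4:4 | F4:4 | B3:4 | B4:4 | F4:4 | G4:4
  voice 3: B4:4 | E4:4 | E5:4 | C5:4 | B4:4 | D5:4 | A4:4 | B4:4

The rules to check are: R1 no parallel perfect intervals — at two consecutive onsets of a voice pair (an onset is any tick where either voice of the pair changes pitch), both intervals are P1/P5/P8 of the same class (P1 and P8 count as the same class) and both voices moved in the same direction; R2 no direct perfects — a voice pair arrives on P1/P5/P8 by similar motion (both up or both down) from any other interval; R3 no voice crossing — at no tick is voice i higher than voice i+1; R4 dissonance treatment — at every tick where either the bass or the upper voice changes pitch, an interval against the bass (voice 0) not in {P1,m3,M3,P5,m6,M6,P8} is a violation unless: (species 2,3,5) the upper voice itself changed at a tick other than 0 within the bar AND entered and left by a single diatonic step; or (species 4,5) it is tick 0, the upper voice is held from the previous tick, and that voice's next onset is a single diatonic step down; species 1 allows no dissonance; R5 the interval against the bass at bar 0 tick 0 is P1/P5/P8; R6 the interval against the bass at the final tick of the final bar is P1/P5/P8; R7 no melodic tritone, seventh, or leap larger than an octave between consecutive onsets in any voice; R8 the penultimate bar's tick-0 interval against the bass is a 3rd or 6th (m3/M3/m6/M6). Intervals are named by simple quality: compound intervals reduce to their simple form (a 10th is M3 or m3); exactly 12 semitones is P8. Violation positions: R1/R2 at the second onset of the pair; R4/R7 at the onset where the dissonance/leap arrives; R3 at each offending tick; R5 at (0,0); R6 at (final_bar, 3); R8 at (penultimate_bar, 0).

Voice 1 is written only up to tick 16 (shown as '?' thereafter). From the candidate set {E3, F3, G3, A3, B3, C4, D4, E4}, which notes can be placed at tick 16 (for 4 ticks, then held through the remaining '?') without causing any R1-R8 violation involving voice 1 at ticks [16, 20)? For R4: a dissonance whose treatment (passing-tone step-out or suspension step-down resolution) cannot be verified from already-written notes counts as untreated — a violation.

E3: violates R2
F3: violates R4
G3: legal
A3: violates R4
B3: legal
C4: violates R3
D4: violates R3,R4
E4: violates R3

{B3, G3}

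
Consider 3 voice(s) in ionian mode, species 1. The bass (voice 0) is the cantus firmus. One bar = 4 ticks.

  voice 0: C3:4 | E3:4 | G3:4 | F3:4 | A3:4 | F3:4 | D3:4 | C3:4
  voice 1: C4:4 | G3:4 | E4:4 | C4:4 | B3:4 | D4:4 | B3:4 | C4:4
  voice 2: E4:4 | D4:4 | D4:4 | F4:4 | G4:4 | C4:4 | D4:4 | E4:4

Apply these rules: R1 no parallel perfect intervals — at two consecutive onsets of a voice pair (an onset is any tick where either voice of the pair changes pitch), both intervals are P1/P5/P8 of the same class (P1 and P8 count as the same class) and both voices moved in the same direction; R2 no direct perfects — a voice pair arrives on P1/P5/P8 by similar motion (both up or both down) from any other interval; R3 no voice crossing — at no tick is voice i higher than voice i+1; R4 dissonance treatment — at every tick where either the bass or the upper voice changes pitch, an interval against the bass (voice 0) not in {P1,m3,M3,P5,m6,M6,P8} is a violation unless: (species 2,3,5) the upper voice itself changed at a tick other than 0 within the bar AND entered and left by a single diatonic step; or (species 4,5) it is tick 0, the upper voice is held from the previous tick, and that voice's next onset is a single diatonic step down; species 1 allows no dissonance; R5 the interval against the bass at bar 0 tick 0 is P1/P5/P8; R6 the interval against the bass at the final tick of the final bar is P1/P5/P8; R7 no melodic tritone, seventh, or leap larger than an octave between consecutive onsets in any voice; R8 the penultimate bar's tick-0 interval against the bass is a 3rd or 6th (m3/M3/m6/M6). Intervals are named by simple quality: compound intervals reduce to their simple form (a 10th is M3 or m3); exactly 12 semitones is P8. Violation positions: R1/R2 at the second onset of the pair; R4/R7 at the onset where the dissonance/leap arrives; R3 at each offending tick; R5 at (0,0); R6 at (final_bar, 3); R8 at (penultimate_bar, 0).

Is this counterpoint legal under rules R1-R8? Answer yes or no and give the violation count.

bar 0: v0=C3 v1=C4 v2=E4 (M3)
bar 1: v0=E3 v1=G3 v2=D4 (m7)
bar 2: v0=G3 v1=E4 v2=D4 (P5)
bar 3: v0=F3 v1=C4 v2=F4 (P8)
bar 4: v0=A3 v1=B3 v2=G4 (m7)
bar 5: v0=F3 v1=D4 v2=C4 (P5)
bar 6: v0=D3 v1=B3 v2=D4 (P8)
bar 7: v0=C3 v1=C4 v2=E4 (M3)
  R5 @ bar0.0: opens on M3
  R2 @ bar1.0: C4/E4 M3 -> G3/D4 P5 similar
  R4 @ bar1.0: E3/D4 m7 untreated
  R3 @ bar2.0: E4 above D4
  R3 @ bar2.1: E4 above D4
  R3 @ bar2.2: E4 above D4
  R3 @ bar2.3: E4 above D4
  R2 @ bar3.0: G3/E4 M6 -> F3/C4 P5 similar
  R4 @ bar4.0: A3/B3 M2 untreated
  R4 @ bar4.0: A3/G4 m7 untreated
  R2 @ bar5.0: A3/G4 m7 -> F3/C4 P5 similar
  R3 @ bar5.0: D4 above C4
  R3 @ bar5.1: D4 above C4
  R3 @ bar5.2: D4 above C4
  R3 @ bar5.3: D4 above C4
  R8 @ bar6.0: penult P8 not 3rd/6th
  R6 @ bar7.3: closes on M3

No (17 violations)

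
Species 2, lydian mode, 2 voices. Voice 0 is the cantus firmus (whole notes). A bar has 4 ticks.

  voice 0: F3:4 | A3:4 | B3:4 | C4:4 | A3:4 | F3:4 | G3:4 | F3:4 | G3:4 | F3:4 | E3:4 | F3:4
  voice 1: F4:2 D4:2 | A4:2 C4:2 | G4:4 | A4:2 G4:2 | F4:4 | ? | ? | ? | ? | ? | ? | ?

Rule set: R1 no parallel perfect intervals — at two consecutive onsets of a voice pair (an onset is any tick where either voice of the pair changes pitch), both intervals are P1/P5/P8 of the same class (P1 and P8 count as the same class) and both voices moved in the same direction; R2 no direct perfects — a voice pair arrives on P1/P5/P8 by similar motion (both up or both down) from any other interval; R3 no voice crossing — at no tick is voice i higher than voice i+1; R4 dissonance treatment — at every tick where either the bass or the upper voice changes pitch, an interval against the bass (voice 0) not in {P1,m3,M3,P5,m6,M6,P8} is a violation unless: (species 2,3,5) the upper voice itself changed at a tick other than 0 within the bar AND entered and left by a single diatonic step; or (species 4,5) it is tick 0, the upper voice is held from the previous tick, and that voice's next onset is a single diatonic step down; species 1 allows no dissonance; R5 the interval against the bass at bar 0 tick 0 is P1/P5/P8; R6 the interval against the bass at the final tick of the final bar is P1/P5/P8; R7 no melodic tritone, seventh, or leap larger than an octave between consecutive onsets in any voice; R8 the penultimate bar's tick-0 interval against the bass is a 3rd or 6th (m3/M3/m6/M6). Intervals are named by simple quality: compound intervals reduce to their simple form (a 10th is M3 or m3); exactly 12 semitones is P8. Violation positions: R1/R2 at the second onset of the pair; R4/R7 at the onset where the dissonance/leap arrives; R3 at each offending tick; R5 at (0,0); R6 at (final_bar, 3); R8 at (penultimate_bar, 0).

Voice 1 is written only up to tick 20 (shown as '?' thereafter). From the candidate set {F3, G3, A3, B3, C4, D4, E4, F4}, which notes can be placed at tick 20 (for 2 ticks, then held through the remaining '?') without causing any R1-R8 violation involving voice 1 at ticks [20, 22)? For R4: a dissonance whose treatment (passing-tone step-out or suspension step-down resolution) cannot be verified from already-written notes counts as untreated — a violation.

F3: violates R2
G3: violates R4,R7
A3: legal
B3: violates R4,R7
C4: violates R2
D4: legal
E4: violates R4
F4: legal

{A3, D4, F4}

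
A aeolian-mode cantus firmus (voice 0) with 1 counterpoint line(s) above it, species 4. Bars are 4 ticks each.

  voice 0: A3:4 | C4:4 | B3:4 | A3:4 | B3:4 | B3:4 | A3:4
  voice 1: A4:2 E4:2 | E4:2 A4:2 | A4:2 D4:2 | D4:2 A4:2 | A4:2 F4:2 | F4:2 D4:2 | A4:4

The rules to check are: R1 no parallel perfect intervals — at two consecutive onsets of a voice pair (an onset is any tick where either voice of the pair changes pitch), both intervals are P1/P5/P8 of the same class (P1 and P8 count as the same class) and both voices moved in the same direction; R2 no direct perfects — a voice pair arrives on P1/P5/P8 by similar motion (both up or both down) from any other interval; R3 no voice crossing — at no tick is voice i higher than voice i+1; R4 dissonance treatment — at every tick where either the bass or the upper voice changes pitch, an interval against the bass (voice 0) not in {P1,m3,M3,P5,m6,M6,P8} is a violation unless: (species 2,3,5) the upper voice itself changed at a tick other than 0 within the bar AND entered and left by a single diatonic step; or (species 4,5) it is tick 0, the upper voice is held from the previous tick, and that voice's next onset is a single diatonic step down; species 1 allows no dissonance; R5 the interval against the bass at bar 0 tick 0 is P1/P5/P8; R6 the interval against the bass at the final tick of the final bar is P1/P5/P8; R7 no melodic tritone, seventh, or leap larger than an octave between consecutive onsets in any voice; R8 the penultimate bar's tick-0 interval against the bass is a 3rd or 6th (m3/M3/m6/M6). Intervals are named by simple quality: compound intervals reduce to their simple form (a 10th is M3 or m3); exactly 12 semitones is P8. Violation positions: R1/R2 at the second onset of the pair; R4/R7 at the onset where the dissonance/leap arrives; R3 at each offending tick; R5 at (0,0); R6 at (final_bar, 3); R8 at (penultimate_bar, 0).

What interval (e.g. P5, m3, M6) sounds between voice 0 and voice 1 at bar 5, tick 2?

m3

voice 0=B3 voice 1=D4 -> m3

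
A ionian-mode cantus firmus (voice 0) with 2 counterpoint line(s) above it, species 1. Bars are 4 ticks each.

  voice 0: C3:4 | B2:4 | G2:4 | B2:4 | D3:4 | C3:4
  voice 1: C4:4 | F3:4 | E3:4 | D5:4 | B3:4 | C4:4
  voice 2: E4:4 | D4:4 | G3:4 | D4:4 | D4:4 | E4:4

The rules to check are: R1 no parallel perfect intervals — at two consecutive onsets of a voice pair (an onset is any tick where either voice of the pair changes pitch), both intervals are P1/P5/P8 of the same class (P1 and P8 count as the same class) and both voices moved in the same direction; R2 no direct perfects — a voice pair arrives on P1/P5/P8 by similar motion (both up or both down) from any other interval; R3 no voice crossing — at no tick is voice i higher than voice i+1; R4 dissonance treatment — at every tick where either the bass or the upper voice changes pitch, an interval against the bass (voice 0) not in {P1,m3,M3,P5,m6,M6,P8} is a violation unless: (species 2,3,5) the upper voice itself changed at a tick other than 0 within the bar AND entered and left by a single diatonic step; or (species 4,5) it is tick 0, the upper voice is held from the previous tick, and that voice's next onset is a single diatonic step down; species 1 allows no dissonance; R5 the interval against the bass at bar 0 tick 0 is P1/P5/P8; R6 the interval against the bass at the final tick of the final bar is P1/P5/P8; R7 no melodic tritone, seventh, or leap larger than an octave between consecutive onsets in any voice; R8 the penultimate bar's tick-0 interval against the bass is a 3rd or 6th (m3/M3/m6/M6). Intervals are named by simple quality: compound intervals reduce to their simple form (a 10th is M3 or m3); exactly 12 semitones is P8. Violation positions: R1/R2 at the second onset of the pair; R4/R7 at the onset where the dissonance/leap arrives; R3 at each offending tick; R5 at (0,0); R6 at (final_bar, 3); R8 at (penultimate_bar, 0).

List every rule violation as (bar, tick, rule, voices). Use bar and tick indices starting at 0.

(0, 0, R5, (0, 2))
(1, 0, R4, (0, 1))
(2, 0, R2, (0, 2))
(3, 0, R2, (1, 2))
(3, 0, R3, (1, 2))
(3, 0, R7, (1,))
(3, 1, R3, (1, 2))
(3, 2, R3, (1, 2))
(3, 3, R3, (1, 2))
(4, 0, R7, (1,))
(4, 0, R8, (0, 2))
(5, 3, R6, (0, 2))

bar 0: v0=C3 v1=C4 v2=E4 downbeat M3
bar 1: v0=B2 v1=F3 v2=D4 downbeat m3
bar 2: v0=G2 v1=E3 v2=G3 downbeat P8
bar 3: v0=B2 v1=D5 v2=D4 downbeat m3
bar 4: v0=D3 v1=B3 v2=D4 downbeat P8
bar 5: v0=C3 v1=C4 v2=E4 downbeat M3
  -> R5 @ bar 0 tick 0 v(0, 2): opens on M3
  -> R4 @ bar 1 tick 0 v(0, 1): B2/F3 TT untreated
  -> R2 @ bar 2 tick 0 v(0, 2): B2/D4 m3 -> G2/G3 P8 similar
  -> R2 @ bar 3 tick 0 v(1, 2): E3/G3 m3 -> D5/D4 P8 similar
  -> R3 @ bar 3 tick 0 v(1, 2): D5 above D4
  -> R7 @ bar 3 tick 0 v(1,): E3->D5 leap 22st
  -> R3 @ bar 3 tick 1 v(1, 2): D5 above D4
  -> R3 @ bar 3 tick 2 v(1, 2): D5 above D4
  -> R3 @ bar 3 tick 3 v(1, 2): D5 above D4
  -> R7 @ bar 4 tick 0 v(1,): D5->B3 leap 15st
  -> R8 @ bar 4 tick 0 v(0, 2): penult P8 not 3rd/6th
  -> R6 @ bar 5 tick 3 v(0, 2): closes on M3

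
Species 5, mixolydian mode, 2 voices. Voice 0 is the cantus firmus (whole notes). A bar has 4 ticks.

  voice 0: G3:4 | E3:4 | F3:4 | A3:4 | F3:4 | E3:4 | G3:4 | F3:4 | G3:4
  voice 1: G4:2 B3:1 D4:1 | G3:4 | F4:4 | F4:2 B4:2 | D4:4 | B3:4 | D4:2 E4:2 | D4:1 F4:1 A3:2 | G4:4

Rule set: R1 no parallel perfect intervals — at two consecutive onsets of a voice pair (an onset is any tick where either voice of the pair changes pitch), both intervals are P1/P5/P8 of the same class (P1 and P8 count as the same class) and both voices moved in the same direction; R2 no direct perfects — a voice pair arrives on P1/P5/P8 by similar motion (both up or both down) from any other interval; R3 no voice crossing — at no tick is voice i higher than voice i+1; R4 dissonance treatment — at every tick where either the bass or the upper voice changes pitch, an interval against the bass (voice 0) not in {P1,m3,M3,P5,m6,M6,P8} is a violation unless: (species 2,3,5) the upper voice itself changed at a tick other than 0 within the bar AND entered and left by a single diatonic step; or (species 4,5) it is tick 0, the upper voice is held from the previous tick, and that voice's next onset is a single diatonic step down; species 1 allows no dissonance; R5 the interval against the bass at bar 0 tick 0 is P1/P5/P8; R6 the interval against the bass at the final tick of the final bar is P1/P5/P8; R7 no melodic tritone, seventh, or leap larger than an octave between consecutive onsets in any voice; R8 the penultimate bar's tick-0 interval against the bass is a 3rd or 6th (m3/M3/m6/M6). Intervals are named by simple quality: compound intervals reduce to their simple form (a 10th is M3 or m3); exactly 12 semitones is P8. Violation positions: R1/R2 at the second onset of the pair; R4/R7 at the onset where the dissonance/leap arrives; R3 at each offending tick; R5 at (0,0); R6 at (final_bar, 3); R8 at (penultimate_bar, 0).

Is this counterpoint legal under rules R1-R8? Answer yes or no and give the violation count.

No (8 violations)

bar 0: v0=G3 v1=G4 (P8)
bar 1: v0=E3 v1=G3 (m3)
bar 2: v0=F3 v1=F4 (P8)
bar 3: v0=A3 v1=F4 (m6)
bar 4: v0=F3 v1=D4 (M6)
bar 5: v0=E3 v1=B3 (P5)
bar 6: v0=G3 v1=D4 (P5)
bar 7: v0=F3 v1=D4 (M6)
bar 8: v0=G3 v1=G4 (P8)
  R2 @ bar2.0: E3/G3 m3 -> F3/F4 P8 similar
  R7 @ bar2.0: G3->F4 leap 10st
  R4 @ bar3.2: A3/B4 M2 untreated
  R7 @ bar3.2: F4->B4 leap 6st
  R2 @ bar5.0: F3/D4 M6 -> E3/B3 P5 similar
  R1 @ bar6.0: E3/B3 P5 -> G3/D4 P5 similar
  R2 @ bar8.0: F3/A3 M3 -> G3/G4 P8 similar
  R7 @ bar8.0: A3->G4 leap 10st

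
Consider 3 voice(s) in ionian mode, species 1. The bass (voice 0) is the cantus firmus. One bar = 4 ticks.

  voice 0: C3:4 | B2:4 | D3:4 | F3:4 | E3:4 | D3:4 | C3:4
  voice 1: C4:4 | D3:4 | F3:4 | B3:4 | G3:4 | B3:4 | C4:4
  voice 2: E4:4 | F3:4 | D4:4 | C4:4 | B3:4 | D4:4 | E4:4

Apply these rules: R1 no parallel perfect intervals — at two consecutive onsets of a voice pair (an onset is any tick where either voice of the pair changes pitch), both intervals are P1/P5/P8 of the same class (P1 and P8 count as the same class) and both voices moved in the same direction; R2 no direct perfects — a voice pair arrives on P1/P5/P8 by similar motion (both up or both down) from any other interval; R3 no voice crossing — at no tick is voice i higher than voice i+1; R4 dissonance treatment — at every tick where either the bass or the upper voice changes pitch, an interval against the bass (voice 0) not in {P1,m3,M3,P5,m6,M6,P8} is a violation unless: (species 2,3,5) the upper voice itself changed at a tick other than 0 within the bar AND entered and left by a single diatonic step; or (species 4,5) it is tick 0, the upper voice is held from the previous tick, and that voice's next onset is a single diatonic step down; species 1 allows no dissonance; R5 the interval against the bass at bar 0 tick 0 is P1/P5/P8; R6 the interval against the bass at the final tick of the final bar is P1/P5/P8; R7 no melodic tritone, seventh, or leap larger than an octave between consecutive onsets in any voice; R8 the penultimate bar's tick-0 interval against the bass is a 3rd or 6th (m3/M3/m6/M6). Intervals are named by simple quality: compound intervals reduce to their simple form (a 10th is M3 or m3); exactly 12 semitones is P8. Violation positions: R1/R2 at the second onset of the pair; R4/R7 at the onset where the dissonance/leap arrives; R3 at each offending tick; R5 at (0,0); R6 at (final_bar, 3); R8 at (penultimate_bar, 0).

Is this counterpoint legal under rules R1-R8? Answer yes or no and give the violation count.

bar 0: v0=C3 v1=C4 v2=E4 (M3)
bar 1: v0=B2 v1=D3 v2=F3 (TT)
bar 2: v0=D3 v1=F3 v2=D4 (P8)
bar 3: v0=F3 v1=B3 v2=C4 (P5)
bar 4: v0=E3 v1=G3 v2=B3 (P5)
bar 5: v0=D3 v1=B3 v2=D4 (P8)
bar 6: v0=C3 v1=C4 v2=E4 (M3)
  R5 @ bar0.0: opens on M3
  R4 @ bar1.0: B2/F3 TT untreated
  R7 @ bar1.0: C4->D3 leap 10st
  R7 @ bar1.0: E4->F3 leap 11st
  R2 @ bar2.0: B2/F3 TT -> D3/D4 P8 similar
  R4 @ bar3.0: F3/B3 TT untreated
  R7 @ bar3.0: F3->B3 leap 6st
  R1 @ bar4.0: F3/C4 P5 -> E3/B3 P5 similar
  R8 @ bar5.0: penult P8 not 3rd/6th
  R6 @ bar6.3: closes on M3

No (10 violations)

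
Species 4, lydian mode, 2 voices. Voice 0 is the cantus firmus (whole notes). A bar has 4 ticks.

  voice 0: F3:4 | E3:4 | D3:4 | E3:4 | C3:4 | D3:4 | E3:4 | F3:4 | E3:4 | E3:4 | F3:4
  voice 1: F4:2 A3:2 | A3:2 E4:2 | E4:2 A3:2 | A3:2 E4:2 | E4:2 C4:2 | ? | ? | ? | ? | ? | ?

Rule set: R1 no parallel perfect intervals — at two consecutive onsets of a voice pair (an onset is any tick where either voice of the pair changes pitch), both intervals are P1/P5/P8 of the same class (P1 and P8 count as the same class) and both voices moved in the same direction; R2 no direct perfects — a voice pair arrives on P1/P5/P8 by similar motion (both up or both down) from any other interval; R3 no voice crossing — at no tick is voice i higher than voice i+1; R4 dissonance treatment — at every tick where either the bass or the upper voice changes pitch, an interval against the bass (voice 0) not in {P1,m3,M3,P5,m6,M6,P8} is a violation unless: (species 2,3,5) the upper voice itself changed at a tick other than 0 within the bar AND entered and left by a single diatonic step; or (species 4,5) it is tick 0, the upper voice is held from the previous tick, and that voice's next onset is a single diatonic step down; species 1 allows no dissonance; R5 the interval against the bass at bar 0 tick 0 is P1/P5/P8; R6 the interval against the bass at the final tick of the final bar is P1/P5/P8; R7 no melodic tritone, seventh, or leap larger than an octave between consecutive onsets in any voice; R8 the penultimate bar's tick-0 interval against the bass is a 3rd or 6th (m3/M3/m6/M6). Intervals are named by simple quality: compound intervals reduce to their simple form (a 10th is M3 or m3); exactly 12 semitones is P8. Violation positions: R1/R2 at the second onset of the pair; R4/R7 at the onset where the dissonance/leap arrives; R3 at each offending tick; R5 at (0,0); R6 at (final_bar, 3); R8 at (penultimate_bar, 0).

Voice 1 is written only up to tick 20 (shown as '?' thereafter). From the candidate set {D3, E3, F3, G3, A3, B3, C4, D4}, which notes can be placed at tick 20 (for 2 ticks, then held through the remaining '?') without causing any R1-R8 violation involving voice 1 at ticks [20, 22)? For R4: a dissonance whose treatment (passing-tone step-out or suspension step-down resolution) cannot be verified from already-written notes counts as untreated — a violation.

D3: violates R7
E3: violates R4
F3: legal
G3: violates R4
A3: legal
B3: legal
C4: violates R4
D4: violates R1

{A3, B3, F3}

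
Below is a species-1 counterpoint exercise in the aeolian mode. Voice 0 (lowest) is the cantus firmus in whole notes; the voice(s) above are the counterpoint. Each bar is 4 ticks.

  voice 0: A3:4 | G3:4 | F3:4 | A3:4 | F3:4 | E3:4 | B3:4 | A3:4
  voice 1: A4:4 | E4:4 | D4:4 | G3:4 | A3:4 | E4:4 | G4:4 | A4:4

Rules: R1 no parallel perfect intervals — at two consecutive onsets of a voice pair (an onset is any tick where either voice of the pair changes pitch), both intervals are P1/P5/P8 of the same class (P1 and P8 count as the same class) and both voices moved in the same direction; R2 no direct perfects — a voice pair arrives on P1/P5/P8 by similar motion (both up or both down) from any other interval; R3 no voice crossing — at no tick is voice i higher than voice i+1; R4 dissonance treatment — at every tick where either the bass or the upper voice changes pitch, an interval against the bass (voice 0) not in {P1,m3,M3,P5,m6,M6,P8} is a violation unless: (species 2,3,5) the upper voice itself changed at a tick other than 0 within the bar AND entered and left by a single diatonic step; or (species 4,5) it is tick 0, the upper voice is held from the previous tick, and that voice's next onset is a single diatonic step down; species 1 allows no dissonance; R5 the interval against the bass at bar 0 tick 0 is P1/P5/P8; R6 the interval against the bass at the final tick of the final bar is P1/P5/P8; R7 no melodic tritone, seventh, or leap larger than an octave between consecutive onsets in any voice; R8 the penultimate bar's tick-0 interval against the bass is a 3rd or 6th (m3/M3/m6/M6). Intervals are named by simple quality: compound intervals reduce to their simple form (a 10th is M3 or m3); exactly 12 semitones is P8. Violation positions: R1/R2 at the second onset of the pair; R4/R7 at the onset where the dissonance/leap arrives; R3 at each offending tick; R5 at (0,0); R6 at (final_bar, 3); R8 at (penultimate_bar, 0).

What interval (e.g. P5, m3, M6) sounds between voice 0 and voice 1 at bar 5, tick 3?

voice 0=E3 voice 1=E4 -> P8

P8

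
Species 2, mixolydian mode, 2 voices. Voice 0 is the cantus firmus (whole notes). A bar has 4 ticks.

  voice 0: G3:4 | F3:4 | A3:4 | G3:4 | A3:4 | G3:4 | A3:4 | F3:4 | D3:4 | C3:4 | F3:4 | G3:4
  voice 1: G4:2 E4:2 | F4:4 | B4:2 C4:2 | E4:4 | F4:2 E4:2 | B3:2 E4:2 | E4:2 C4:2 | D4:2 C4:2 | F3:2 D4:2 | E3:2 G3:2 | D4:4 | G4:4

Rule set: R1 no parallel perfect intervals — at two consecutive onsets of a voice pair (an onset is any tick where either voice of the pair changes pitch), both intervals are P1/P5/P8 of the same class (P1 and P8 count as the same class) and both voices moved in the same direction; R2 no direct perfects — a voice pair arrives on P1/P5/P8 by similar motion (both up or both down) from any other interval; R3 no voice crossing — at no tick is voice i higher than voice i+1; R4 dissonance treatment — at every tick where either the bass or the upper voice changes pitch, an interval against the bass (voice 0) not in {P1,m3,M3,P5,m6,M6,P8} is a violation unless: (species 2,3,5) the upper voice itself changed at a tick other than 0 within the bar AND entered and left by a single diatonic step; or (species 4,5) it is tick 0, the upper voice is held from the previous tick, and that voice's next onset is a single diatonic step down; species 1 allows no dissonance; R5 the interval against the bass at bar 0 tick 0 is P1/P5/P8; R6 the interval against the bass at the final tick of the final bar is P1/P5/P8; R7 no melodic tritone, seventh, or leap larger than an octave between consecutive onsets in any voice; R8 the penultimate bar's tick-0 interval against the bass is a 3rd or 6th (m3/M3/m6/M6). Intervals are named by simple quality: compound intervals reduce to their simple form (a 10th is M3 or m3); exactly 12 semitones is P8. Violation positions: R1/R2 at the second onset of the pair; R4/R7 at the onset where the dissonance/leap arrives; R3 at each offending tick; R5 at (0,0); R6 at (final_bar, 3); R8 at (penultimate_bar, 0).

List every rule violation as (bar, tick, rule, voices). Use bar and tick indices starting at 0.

(2, 0, R4, (0, 1))
(2, 0, R7, (1,))
(2, 2, R7, (1,))
(9, 0, R7, (1,))
(11, 0, R2, (0, 1))

bar 0: v0=G3 v1=G4 downbeat P8
bar 1: v0=F3 v1=F4 downbeat P8
bar 2: v0=A3 v1=B4 downbeat M2
bar 3: v0=G3 v1=E4 downbeat M6
bar 4: v0=A3 v1=F4 downbeat m6
bar 5: v0=G3 v1=B3 downbeat M3
bar 6: v0=A3 v1=E4 downbeat P5
bar 7: v0=F3 v1=D4 downbeat M6
bar 8: v0=D3 v1=F3 downbeat m3
bar 9: v0=C3 v1=E3 downbeat M3
bar 10: v0=F3 v1=D4 downbeat M6
bar 11: v0=G3 v1=G4 downbeat P8
  -> R4 @ bar 2 tick 0 v(0, 1): A3/B4 M2 untreated
  -> R7 @ bar 2 tick 0 v(1,): F4->B4 leap 6st
  -> R7 @ bar 2 tick 2 v(1,): B4->C4 leap 11st
  -> R7 @ bar 9 tick 0 v(1,): D4->E3 leap 10st
  -> R2 @ bar 11 tick 0 v(0, 1): F3/D4 M6 -> G3/G4 P8 similar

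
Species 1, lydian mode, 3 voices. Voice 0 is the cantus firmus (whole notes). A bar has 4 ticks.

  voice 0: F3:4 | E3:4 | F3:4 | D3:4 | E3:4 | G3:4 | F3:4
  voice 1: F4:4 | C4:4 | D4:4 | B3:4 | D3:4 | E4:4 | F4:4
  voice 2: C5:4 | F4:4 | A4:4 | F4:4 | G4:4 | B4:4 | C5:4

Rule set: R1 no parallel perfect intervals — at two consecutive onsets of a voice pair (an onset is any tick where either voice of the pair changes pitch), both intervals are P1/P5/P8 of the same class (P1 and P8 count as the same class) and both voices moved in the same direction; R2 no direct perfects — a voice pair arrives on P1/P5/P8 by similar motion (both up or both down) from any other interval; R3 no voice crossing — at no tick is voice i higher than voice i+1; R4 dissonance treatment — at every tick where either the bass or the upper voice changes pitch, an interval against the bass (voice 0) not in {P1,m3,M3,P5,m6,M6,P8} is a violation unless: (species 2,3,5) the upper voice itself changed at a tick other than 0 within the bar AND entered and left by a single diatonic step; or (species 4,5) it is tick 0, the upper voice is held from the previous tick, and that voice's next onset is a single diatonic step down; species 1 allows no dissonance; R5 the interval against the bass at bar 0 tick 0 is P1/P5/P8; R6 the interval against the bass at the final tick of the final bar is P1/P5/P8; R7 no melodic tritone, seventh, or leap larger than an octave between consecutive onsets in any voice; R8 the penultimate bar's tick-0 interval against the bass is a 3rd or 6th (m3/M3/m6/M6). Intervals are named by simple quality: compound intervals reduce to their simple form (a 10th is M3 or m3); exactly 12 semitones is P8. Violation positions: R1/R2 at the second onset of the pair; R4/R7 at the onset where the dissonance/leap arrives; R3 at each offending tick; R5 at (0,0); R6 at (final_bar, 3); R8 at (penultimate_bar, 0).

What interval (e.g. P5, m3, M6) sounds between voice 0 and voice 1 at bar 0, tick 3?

P8

voice 0=F3 voice 1=F4 -> P8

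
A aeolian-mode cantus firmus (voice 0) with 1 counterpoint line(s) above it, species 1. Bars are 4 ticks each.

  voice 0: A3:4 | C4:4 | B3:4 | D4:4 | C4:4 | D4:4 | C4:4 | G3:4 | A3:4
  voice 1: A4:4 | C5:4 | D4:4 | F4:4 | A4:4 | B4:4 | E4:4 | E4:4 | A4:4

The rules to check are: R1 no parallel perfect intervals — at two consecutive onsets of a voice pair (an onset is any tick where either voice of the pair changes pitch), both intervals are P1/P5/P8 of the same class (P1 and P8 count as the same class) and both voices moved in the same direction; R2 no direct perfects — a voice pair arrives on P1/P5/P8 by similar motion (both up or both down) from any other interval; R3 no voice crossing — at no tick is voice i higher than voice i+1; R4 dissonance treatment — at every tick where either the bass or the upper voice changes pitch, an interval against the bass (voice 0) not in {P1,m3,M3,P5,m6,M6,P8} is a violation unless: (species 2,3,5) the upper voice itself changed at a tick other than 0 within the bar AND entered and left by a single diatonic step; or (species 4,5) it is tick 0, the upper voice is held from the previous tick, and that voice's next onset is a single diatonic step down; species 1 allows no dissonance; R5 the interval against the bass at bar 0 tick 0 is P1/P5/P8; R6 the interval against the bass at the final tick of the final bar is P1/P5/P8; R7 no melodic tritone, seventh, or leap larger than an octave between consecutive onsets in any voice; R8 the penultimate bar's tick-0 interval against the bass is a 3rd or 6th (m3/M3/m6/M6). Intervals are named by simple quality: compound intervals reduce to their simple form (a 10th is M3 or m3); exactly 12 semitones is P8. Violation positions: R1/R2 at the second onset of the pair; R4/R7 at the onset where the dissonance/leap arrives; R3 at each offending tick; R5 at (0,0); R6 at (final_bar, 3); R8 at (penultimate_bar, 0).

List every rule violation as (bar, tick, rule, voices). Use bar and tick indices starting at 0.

bar 0: v0=A3 v1=A4 downbeat P8
bar 1: v0=C4 v1=C5 downbeat P8
bar 2: v0=B3 v1=D4 downbeat m3
bar 3: v0=D4 v1=F4 downbeat m3
bar 4: v0=C4 v1=A4 downbeat M6
bar 5: v0=D4 v1=B4 downbeat M6
bar 6: v0=C4 v1=E4 downbeat M3
bar 7: v0=G3 v1=E4 downbeat M6
bar 8: v0=A3 v1=A4 downbeat P8
  -> R1 @ bar 1 tick 0 v(0, 1): A3/A4 P8 -> C4/C5 P8 similar
  -> R7 @ bar 2 tick 0 v(1,): C5->D4 leap 10st
  -> R2 @ bar 8 tick 0 v(0, 1): G3/E4 M6 -> A3/A4 P8 similar

(1, 0, R1, (0, 1))
(2, 0, R7, (1,))
(8, 0, R2, (0, 1))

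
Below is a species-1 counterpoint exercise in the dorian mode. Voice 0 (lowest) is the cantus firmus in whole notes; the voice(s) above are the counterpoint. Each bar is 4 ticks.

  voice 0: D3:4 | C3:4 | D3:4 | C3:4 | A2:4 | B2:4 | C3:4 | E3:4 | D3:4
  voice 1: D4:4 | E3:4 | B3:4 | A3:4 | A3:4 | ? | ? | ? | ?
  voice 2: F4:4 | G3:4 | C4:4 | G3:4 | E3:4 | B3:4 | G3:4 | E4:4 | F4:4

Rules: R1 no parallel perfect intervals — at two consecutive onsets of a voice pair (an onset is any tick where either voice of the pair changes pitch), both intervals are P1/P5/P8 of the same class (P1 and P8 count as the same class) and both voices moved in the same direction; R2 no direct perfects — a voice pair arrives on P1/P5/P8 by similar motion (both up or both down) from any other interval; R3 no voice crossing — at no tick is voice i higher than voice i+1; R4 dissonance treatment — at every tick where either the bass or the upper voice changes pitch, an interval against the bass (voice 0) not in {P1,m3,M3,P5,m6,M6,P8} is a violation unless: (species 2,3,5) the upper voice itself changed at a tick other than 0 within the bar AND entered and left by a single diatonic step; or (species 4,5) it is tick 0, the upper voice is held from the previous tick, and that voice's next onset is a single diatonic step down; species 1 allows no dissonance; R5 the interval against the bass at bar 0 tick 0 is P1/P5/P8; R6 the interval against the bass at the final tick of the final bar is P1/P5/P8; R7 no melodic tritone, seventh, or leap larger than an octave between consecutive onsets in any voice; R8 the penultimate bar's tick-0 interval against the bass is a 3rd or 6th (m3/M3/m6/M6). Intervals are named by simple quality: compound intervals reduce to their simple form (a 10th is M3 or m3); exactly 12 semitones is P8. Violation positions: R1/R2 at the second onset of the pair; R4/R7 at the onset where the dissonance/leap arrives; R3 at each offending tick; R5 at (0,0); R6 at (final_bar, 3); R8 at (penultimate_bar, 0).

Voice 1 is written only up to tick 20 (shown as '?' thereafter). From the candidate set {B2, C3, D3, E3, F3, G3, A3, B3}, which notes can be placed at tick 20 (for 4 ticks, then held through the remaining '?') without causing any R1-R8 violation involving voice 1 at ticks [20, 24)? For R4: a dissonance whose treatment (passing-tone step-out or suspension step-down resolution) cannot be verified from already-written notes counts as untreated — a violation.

{D3, G3}

B2: violates R7
C3: violates R4
D3: legal
E3: violates R4
F3: violates R4
G3: legal
A3: violates R4
B3: violates R1,R2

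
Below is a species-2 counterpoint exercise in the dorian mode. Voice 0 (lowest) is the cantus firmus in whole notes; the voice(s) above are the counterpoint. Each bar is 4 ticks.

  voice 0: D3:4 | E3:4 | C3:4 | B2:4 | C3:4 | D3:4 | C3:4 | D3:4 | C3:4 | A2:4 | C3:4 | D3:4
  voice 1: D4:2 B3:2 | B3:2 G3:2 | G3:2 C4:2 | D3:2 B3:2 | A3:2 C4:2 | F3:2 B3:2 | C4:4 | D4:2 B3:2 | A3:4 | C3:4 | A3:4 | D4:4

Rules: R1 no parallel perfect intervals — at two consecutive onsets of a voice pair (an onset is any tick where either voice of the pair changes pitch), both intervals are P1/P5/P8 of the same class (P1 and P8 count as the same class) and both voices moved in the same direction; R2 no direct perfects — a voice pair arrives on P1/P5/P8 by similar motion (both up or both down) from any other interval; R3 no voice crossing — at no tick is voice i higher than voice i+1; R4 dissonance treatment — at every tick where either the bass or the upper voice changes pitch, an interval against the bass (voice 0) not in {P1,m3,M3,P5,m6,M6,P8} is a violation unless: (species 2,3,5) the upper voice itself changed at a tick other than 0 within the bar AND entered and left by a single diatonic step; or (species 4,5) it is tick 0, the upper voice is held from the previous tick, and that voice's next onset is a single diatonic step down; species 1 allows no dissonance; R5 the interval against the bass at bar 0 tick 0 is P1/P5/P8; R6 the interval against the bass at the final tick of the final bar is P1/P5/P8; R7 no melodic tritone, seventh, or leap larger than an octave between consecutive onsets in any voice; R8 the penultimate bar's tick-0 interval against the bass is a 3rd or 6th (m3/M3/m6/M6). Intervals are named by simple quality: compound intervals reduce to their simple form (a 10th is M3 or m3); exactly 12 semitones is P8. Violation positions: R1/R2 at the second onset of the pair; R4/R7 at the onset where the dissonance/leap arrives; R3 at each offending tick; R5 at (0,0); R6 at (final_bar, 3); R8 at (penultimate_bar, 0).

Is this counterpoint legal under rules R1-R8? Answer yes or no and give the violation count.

bar 0: v0=D3 v1=D4 (P8)
bar 1: v0=E3 v1=B3 (P5)
bar 2: v0=C3 v1=G3 (P5)
bar 3: v0=B2 v1=D3 (m3)
bar 4: v0=C3 v1=A3 (M6)
bar 5: v0=D3 v1=F3 (m3)
bar 6: v0=C3 v1=C4 (P8)
bar 7: v0=D3 v1=D4 (P8)
bar 8: v0=C3 v1=A3 (M6)
bar 9: v0=A2 v1=C3 (m3)
bar 10: v0=C3 v1=A3 (M6)
bar 11: v0=D3 v1=D4 (P8)
  R7 @ bar3.0: C4->D3 leap 10st
  R7 @ bar5.2: F3->B3 leap 6st
  R1 @ bar7.0: C3/C4 P8 -> D3/D4 P8 similar
  R2 @ bar11.0: C3/A3 M6 -> D3/D4 P8 similar

No (4 violations)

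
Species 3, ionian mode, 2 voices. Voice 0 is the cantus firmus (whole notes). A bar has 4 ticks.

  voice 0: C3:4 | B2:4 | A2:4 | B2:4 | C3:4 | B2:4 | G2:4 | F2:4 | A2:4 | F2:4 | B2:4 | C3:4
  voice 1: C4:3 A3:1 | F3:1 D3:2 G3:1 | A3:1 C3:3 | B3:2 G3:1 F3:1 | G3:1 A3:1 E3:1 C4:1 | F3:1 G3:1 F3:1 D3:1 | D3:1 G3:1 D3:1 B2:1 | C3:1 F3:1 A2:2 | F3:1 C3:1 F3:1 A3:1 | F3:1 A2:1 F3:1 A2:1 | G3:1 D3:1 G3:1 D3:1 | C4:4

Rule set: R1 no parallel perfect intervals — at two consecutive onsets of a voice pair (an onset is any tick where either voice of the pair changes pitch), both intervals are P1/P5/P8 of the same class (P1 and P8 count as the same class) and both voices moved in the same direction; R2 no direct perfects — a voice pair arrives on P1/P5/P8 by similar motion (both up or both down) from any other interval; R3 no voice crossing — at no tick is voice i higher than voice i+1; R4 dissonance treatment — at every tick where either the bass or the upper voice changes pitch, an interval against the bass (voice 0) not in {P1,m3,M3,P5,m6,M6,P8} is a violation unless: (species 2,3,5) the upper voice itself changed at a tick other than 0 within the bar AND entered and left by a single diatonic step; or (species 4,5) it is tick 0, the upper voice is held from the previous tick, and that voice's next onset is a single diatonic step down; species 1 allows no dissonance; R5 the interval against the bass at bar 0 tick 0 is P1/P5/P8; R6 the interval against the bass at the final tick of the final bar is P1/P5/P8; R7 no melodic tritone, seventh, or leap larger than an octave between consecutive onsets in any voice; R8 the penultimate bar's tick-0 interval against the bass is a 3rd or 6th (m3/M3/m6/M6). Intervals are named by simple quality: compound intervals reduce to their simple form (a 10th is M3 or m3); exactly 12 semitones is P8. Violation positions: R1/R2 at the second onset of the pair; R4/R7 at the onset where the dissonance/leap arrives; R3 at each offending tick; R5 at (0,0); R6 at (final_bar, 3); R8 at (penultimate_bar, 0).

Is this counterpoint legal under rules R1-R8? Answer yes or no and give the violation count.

bar 0: v0=C3 v1=C4 (P8)
bar 1: v0=B2 v1=F3 (TT)
bar 2: v0=A2 v1=A3 (P8)
bar 3: v0=B2 v1=B3 (P8)
bar 4: v0=C3 v1=G3 (P5)
bar 5: v0=B2 v1=F3 (TT)
bar 6: v0=G2 v1=D3 (P5)
bar 7: v0=F2 v1=C3 (P5)
bar 8: v0=A2 v1=F3 (m6)
bar 9: v0=F2 v1=F3 (P8)
bar 10: v0=B2 v1=G3 (m6)
bar 11: v0=C3 v1=C4 (P8)
  R4 @ bar1.0: B2/F3 TT untreated
  R2 @ bar3.0: A2/C3 m3 -> B2/B3 P8 similar
  R7 @ bar3.0: C3->B3 leap 11st
  R2 @ bar4.0: B2/F3 TT -> C3/G3 P5 similar
  R4 @ bar5.0: B2/F3 TT untreated
  R4 @ bar5.2: B2/F3 TT untreated
  R1 @ bar9.0: A2/A3 P8 -> F2/F3 P8 similar
  R7 @ bar10.0: F2->B2 leap 6st
  R7 @ bar10.0: A2->G3 leap 10st
  R2 @ bar11.0: B2/D3 m3 -> C3/C4 P8 similar
  R7 @ bar11.0: D3->C4 leap 10st

No (11 violations)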